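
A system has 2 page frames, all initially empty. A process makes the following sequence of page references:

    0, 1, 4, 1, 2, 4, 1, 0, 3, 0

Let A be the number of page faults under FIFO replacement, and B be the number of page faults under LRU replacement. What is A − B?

-1

Under FIFO: F F F . F . F F F . → 7 faults.
Under LRU: F F F . F F F F F . → 8 faults.
A − B = 7 − 8 = -1.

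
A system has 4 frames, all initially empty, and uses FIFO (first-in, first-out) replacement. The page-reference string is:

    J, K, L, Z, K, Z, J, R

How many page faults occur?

J -> miss, frames (J)
K -> miss, frames (J K)
L -> miss, frames (J K L)
Z -> miss, frames (J K L Z)
K -> hit
Z -> hit
J -> hit
R -> miss, evict J, frames (K L Z R)
Page faults: 5.

5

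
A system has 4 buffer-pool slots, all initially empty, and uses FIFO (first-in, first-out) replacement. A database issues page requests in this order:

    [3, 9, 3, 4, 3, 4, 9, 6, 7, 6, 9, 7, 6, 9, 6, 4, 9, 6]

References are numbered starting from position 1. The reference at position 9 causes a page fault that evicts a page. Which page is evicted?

pos 1: 3: fault, frames (3)
pos 2: 9: fault, frames (3 9)
pos 3: 3: hit
pos 4: 4: fault, frames (3 9 4)
pos 5: 3: hit
pos 6: 4: hit
pos 7: 9: hit
pos 8: 6: fault, frames (3 9 4 6)
pos 9: 7: fault, evict 3, frames (9 4 6 7)
At position 9, page 3 is evicted.

3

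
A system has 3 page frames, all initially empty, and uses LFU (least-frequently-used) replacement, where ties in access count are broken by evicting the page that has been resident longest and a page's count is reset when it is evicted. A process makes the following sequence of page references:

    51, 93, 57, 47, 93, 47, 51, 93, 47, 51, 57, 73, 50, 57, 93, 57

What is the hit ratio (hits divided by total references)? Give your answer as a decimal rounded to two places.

0.44

51: fault, frames [51]
93: fault, frames [51, 93]
57: fault, frames [51, 93, 57]
47: fault, evict 51, frames [93, 57, 47]
93: hit
47: hit
51: fault, evict 57, frames [93, 47, 51]
93: hit
47: hit
51: hit
57: fault, evict 51, frames [93, 47, 57]
73: fault, evict 57, frames [93, 47, 73]
50: fault, evict 73, frames [93, 47, 50]
57: fault, evict 50, frames [93, 47, 57]
93: hit
57: hit
Hits: 7 of 16 references → 7/16 = 0.4375.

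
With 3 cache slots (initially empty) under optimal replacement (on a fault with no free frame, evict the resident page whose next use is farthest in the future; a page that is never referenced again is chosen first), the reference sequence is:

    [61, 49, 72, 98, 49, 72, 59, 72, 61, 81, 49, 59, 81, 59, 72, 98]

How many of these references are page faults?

61 → fault, frames (61)
49 → fault, frames (61 49)
72 → fault, frames (61 49 72)
98 → fault, evict 61, frames (49 72 98)
49 → hit
72 → hit
59 → fault, evict 98, frames (49 72 59)
72 → hit
61 → fault, evict 72, frames (49 59 61)
81 → fault, evict 61, frames (49 59 81)
49 → hit
59 → hit
81 → hit
59 → hit
72 → fault, evict 81, frames (49 59 72)
98 → fault, evict 72, frames (49 59 98)
Page faults: 9.

9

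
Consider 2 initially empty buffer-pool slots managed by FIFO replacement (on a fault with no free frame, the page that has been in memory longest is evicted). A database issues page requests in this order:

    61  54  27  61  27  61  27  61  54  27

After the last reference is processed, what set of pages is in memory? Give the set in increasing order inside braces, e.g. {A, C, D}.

61: miss, frames (61)
54: miss, frames (61 54)
27: miss, evict 61, frames (54 27)
61: miss, evict 54, frames (27 61)
27: hit
61: hit
27: hit
61: hit
54: miss, evict 27, frames (61 54)
27: miss, evict 61, frames (54 27)

{27, 54}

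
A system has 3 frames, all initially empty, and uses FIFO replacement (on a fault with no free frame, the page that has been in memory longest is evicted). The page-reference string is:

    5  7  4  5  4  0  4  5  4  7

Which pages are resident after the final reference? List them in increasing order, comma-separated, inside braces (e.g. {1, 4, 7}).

5 -> miss, frames [5]
7 -> miss, frames [5, 7]
4 -> miss, frames [5, 7, 4]
5 -> hit
4 -> hit
0 -> miss, evict 5, frames [7, 4, 0]
4 -> hit
5 -> miss, evict 7, frames [4, 0, 5]
4 -> hit
7 -> miss, evict 4, frames [0, 5, 7]

{0, 5, 7}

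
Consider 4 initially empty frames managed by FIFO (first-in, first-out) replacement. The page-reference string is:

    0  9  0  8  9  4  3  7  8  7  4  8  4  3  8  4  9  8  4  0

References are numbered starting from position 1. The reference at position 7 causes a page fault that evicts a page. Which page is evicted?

pos 1: 0 → miss, frames [0]
pos 2: 9 → miss, frames [0, 9]
pos 3: 0 → hit
pos 4: 8 → miss, frames [0, 9, 8]
pos 5: 9 → hit
pos 6: 4 → miss, frames [0, 9, 8, 4]
pos 7: 3 → miss, evict 0, frames [9, 8, 4, 3]
At position 7, page 0 is evicted.

0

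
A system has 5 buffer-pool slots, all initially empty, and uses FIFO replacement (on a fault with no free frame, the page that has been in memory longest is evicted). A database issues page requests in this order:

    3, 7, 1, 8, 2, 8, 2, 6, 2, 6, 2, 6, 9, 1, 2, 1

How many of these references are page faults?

7

3: miss, frames (3)
7: miss, frames (3 7)
1: miss, frames (3 7 1)
8: miss, frames (3 7 1 8)
2: miss, frames (3 7 1 8 2)
8: hit
2: hit
6: miss, evict 3, frames (7 1 8 2 6)
2: hit
6: hit
2: hit
6: hit
9: miss, evict 7, frames (1 8 2 6 9)
1: hit
2: hit
1: hit
Page faults: 7.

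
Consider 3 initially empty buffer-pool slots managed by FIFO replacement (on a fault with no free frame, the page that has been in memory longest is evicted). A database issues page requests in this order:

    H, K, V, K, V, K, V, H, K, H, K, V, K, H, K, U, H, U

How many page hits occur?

H → fault, frames (H)
K → fault, frames (H K)
V → fault, frames (H K V)
K → hit
V → hit
K → hit
V → hit
H → hit
K → hit
H → hit
K → hit
V → hit
K → hit
H → hit
K → hit
U → fault, evict H, frames (K V U)
H → fault, evict K, frames (V U H)
U → hit
Hits: 13.

13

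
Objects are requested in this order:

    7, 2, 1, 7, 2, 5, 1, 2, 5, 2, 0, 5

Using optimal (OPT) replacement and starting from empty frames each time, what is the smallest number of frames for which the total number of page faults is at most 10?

2

f=1: 12 faults
f=2: 7 faults
f=3: 5 faults
f=4: 5 faults
f=5: 5 faults
Smallest f with faults ≤ 10 is 2.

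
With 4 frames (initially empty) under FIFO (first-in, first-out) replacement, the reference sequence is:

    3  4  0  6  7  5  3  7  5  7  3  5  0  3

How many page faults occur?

3 → fault, frames [3]
4 → fault, frames [3, 4]
0 → fault, frames [3, 4, 0]
6 → fault, frames [3, 4, 0, 6]
7 → fault, evict 3, frames [4, 0, 6, 7]
5 → fault, evict 4, frames [0, 6, 7, 5]
3 → fault, evict 0, frames [6, 7, 5, 3]
7 → hit
5 → hit
7 → hit
3 → hit
5 → hit
0 → fault, evict 6, frames [7, 5, 3, 0]
3 → hit
Page faults: 8.

8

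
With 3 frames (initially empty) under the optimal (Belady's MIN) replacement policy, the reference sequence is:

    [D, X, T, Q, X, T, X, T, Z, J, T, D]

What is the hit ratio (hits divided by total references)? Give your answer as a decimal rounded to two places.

0.42

D: miss, frames [D]
X: miss, frames [D, X]
T: miss, frames [D, X, T]
Q: miss, evict D, frames [X, T, Q]
X: hit
T: hit
X: hit
T: hit
Z: miss, evict Q, frames [X, T, Z]
J: miss, evict Z, frames [X, T, J]
T: hit
D: miss, evict J, frames [X, T, D]
Hits: 5 of 12 references → 5/12 = 0.4167.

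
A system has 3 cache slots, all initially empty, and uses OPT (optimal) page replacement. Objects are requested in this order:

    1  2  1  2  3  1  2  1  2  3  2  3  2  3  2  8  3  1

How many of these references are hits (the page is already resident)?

14

1 -> miss, frames (1)
2 -> miss, frames (1 2)
1 -> hit
2 -> hit
3 -> miss, frames (1 2 3)
1 -> hit
2 -> hit
1 -> hit
2 -> hit
3 -> hit
2 -> hit
3 -> hit
2 -> hit
3 -> hit
2 -> hit
8 -> miss, evict 2, frames (1 3 8)
3 -> hit
1 -> hit
Hits: 14.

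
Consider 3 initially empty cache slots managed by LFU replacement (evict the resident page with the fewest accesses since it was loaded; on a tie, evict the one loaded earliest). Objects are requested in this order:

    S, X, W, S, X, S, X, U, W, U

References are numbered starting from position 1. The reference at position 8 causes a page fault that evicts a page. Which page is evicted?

W

pos 1: S -> miss, frames {S}
pos 2: X -> miss, frames {S,X}
pos 3: W -> miss, frames {S,X,W}
pos 4: S -> hit
pos 5: X -> hit
pos 6: S -> hit
pos 7: X -> hit
pos 8: U -> miss, evict W, frames {S,X,U}
At position 8, page W is evicted.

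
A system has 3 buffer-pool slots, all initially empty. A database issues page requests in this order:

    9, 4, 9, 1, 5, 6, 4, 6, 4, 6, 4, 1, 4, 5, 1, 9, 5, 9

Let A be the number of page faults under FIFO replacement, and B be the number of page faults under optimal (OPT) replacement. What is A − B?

Under FIFO: F F . F F F F . . . . F . F . F . . → 9 faults.
Under OPT: F F . F F F . . . . . . . F . F . . → 7 faults.
A − B = 9 − 7 = 2.

2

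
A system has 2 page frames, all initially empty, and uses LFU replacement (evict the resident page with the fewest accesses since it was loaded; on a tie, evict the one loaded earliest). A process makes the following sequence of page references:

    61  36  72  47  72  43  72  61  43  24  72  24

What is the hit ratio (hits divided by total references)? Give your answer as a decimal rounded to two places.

0.33

61 → miss, frames {61}
36 → miss, frames {61,36}
72 → miss, evict 61, frames {36,72}
47 → miss, evict 36, frames {72,47}
72 → hit
43 → miss, evict 47, frames {72,43}
72 → hit
61 → miss, evict 43, frames {72,61}
43 → miss, evict 61, frames {72,43}
24 → miss, evict 43, frames {72,24}
72 → hit
24 → hit
Hits: 4 of 12 references → 4/12 = 0.3333.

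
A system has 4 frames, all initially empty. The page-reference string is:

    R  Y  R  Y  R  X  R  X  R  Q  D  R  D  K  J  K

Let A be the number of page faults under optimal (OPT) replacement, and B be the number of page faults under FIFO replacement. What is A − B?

-1

Under OPT: F F . . . F . . . F F . . F F . → 7 faults.
Under FIFO: F F . . . F . . . F F F . F F . → 8 faults.
A − B = 7 − 8 = -1.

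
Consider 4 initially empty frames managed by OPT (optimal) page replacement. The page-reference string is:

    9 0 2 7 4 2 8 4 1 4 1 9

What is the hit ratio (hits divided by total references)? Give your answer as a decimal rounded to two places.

9 → miss, frames (9)
0 → miss, frames (9 0)
2 → miss, frames (9 0 2)
7 → miss, frames (9 0 2 7)
4 → miss, evict 7, frames (9 0 2 4)
2 → hit
8 → miss, evict 2, frames (9 0 4 8)
4 → hit
1 → miss, evict 8, frames (9 0 4 1)
4 → hit
1 → hit
9 → hit
Hits: 5 of 12 references → 5/12 = 0.4167.

0.42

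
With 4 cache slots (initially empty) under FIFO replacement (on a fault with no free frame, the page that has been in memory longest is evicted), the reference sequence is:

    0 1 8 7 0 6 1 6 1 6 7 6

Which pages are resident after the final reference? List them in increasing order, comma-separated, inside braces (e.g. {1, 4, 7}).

0 -> fault, frames {0}
1 -> fault, frames {0,1}
8 -> fault, frames {0,1,8}
7 -> fault, frames {0,1,8,7}
0 -> hit
6 -> fault, evict 0, frames {1,8,7,6}
1 -> hit
6 -> hit
1 -> hit
6 -> hit
7 -> hit
6 -> hit

{1, 6, 7, 8}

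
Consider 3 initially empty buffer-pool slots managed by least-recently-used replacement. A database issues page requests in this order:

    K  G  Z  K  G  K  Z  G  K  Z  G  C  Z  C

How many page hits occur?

10

K -> miss, frames (K)
G -> miss, frames (K G)
Z -> miss, frames (K G Z)
K -> hit
G -> hit
K -> hit
Z -> hit
G -> hit
K -> hit
Z -> hit
G -> hit
C -> miss, evict K, frames (Z G C)
Z -> hit
C -> hit
Hits: 10.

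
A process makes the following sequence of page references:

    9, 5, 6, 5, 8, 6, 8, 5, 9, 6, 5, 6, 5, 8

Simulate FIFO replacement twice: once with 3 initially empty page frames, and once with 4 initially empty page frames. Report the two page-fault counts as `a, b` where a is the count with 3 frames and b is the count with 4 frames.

8, 4

3 frames: F F F . F . . . F . F F . F → 8 faults.
4 frames: F F F . F . . . . . . . . . → 4 faults.
4 < 8: adding a frame reduced faults, as is typical.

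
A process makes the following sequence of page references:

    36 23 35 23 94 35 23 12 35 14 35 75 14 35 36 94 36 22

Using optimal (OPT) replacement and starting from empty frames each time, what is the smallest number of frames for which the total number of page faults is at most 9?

f=1: 18 faults
f=2: 12 faults
f=3: 10 faults
f=4: 9 faults
f=5: 8 faults
f=6: 8 faults
f=7: 8 faults
f=8: 8 faults
Smallest f with faults ≤ 9 is 4.

4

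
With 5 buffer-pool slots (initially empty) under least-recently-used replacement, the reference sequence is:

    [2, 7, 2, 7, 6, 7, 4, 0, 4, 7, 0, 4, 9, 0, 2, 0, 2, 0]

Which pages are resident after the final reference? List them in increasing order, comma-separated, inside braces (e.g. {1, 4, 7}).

{0, 2, 4, 7, 9}

2 → fault, frames {2}
7 → fault, frames {2,7}
2 → hit
7 → hit
6 → fault, frames {2,7,6}
7 → hit
4 → fault, frames {2,6,7,4}
0 → fault, frames {2,6,7,4,0}
4 → hit
7 → hit
0 → hit
4 → hit
9 → fault, evict 2, frames {6,7,0,4,9}
0 → hit
2 → fault, evict 6, frames {7,4,9,0,2}
0 → hit
2 → hit
0 → hit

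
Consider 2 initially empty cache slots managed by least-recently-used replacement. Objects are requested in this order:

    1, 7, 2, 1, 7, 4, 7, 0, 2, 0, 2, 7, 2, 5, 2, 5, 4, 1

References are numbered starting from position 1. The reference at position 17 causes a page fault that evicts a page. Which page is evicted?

2

pos 1: 1 → fault, frames [1]
pos 2: 7 → fault, frames [1, 7]
pos 3: 2 → fault, evict 1, frames [7, 2]
pos 4: 1 → fault, evict 7, frames [2, 1]
pos 5: 7 → fault, evict 2, frames [1, 7]
pos 6: 4 → fault, evict 1, frames [7, 4]
pos 7: 7 → hit
pos 8: 0 → fault, evict 4, frames [7, 0]
pos 9: 2 → fault, evict 7, frames [0, 2]
pos 10: 0 → hit
pos 11: 2 → hit
pos 12: 7 → fault, evict 0, frames [2, 7]
pos 13: 2 → hit
pos 14: 5 → fault, evict 7, frames [2, 5]
pos 15: 2 → hit
pos 16: 5 → hit
pos 17: 4 → fault, evict 2, frames [5, 4]
At position 17, page 2 is evicted.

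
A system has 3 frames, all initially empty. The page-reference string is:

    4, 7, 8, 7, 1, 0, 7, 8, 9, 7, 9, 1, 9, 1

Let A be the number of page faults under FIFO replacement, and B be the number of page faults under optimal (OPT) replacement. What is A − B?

Under FIFO: F F F . F F F F F . . F . . → 9 faults.
Under OPT: F F F . F F . . F . . F . . → 7 faults.
A − B = 9 − 7 = 2.

2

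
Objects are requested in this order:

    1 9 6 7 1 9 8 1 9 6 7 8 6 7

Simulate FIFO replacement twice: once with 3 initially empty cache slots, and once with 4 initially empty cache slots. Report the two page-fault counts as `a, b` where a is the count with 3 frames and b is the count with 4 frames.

3 frames: F F F F F F F . . F F . . . → 9 faults.
4 frames: F F F F . . F F F F F F . . → 10 faults.
10 > 9: adding a frame increased faults — Belady's anomaly.

9, 10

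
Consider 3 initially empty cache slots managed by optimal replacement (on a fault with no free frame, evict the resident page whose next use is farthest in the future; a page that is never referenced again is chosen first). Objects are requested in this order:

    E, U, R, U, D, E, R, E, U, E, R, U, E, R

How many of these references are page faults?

E → miss, frames (E)
U → miss, frames (E U)
R → miss, frames (E U R)
U → hit
D → miss, evict U, frames (E R D)
E → hit
R → hit
E → hit
U → miss, evict D, frames (E R U)
E → hit
R → hit
U → hit
E → hit
R → hit
Page faults: 5.

5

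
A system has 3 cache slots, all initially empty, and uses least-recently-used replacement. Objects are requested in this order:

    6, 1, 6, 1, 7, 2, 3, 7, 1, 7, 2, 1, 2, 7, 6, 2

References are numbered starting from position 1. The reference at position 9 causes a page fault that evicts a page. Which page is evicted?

2

pos 1: 6 -> fault, frames (6)
pos 2: 1 -> fault, frames (6 1)
pos 3: 6 -> hit
pos 4: 1 -> hit
pos 5: 7 -> fault, frames (6 1 7)
pos 6: 2 -> fault, evict 6, frames (1 7 2)
pos 7: 3 -> fault, evict 1, frames (7 2 3)
pos 8: 7 -> hit
pos 9: 1 -> fault, evict 2, frames (3 7 1)
At position 9, page 2 is evicted.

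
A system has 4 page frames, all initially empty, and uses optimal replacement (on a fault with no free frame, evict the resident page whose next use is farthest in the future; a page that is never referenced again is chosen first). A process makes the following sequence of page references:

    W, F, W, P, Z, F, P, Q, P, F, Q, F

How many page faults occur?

5

W → miss, frames [W]
F → miss, frames [W, F]
W → hit
P → miss, frames [W, F, P]
Z → miss, frames [W, F, P, Z]
F → hit
P → hit
Q → miss, evict Z, frames [W, F, P, Q]
P → hit
F → hit
Q → hit
F → hit
Page faults: 5.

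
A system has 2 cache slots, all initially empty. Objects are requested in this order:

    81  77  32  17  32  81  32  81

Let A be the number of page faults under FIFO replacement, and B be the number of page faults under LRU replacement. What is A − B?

1

Under FIFO: F F F F . F F . → 6 faults.
Under LRU: F F F F . F . . → 5 faults.
A − B = 6 − 5 = 1.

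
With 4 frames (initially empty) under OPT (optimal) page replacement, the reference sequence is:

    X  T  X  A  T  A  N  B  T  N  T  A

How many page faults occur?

5

X: miss, frames (X)
T: miss, frames (X T)
X: hit
A: miss, frames (X T A)
T: hit
A: hit
N: miss, frames (X T A N)
B: miss, evict X, frames (T A N B)
T: hit
N: hit
T: hit
A: hit
Page faults: 5.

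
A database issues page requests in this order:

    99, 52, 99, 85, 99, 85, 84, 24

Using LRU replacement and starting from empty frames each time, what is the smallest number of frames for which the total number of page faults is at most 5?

f=1: 8 faults
f=2: 5 faults
f=3: 5 faults
f=4: 5 faults
f=5: 5 faults
Smallest f with faults ≤ 5 is 2.

2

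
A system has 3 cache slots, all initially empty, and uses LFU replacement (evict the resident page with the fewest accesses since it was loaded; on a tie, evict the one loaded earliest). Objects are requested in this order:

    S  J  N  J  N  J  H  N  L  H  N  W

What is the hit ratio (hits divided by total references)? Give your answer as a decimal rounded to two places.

0.42

S: fault, frames {S}
J: fault, frames {S,J}
N: fault, frames {S,J,N}
J: hit
N: hit
J: hit
H: fault, evict S, frames {J,N,H}
N: hit
L: fault, evict H, frames {J,N,L}
H: fault, evict L, frames {J,N,H}
N: hit
W: fault, evict H, frames {J,N,W}
Hits: 5 of 12 references → 5/12 = 0.4167.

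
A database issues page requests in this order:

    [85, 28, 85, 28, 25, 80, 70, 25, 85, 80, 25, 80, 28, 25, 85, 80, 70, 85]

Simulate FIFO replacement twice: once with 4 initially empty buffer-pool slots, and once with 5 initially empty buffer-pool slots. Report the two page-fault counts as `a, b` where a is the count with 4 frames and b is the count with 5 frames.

4 frames: F F . . F F F . F . . . F F . F F F → 11 faults.
5 frames: F F . . F F F . . . . . . . . . . . → 5 faults.
5 < 11: adding a frame reduced faults, as is typical.

11, 5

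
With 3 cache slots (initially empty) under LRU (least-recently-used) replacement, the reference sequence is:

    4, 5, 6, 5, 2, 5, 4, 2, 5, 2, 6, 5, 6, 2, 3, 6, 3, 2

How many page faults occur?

7

4: fault, frames [4]
5: fault, frames [4, 5]
6: fault, frames [4, 5, 6]
5: hit
2: fault, evict 4, frames [6, 5, 2]
5: hit
4: fault, evict 6, frames [2, 5, 4]
2: hit
5: hit
2: hit
6: fault, evict 4, frames [5, 2, 6]
5: hit
6: hit
2: hit
3: fault, evict 5, frames [6, 2, 3]
6: hit
3: hit
2: hit
Page faults: 7.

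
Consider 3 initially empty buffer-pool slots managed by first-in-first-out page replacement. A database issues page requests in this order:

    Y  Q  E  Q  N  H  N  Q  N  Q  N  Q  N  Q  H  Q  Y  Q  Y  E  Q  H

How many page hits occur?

13

Y -> fault, frames {Y}
Q -> fault, frames {Y,Q}
E -> fault, frames {Y,Q,E}
Q -> hit
N -> fault, evict Y, frames {Q,E,N}
H -> fault, evict Q, frames {E,N,H}
N -> hit
Q -> fault, evict E, frames {N,H,Q}
N -> hit
Q -> hit
N -> hit
Q -> hit
N -> hit
Q -> hit
H -> hit
Q -> hit
Y -> fault, evict N, frames {H,Q,Y}
Q -> hit
Y -> hit
E -> fault, evict H, frames {Q,Y,E}
Q -> hit
H -> fault, evict Q, frames {Y,E,H}
Hits: 13.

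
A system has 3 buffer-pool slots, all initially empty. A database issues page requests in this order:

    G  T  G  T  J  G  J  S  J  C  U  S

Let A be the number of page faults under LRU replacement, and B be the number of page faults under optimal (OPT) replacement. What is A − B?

1

Under LRU: F F . . F . . F . F F F → 7 faults.
Under OPT: F F . . F . . F . F F . → 6 faults.
A − B = 7 − 6 = 1.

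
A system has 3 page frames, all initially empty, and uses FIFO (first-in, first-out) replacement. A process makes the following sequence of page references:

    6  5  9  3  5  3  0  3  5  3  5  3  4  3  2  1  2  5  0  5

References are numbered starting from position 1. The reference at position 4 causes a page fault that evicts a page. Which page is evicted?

6

pos 1: 6: fault, frames [6]
pos 2: 5: fault, frames [6, 5]
pos 3: 9: fault, frames [6, 5, 9]
pos 4: 3: fault, evict 6, frames [5, 9, 3]
At position 4, page 6 is evicted.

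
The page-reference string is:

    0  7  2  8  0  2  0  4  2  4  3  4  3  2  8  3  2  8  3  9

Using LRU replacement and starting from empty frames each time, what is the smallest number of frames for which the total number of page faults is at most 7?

f=1: 20 faults
f=2: 16 faults
f=3: 9 faults
f=4: 8 faults
f=5: 7 faults
f=6: 7 faults
f=7: 7 faults
Smallest f with faults ≤ 7 is 5.

5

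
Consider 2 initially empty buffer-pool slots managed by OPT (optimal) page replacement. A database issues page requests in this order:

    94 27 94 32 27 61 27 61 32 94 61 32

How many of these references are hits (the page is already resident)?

5

94 → fault, frames [94]
27 → fault, frames [94, 27]
94 → hit
32 → fault, evict 94, frames [27, 32]
27 → hit
61 → fault, evict 32, frames [27, 61]
27 → hit
61 → hit
32 → fault, evict 27, frames [61, 32]
94 → fault, evict 32, frames [61, 94]
61 → hit
32 → fault, evict 94, frames [61, 32]
Hits: 5.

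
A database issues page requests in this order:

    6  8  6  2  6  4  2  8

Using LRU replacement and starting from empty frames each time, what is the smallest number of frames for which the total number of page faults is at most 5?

3

f=1: 8 faults
f=2: 6 faults
f=3: 5 faults
f=4: 4 faults
Smallest f with faults ≤ 5 is 3.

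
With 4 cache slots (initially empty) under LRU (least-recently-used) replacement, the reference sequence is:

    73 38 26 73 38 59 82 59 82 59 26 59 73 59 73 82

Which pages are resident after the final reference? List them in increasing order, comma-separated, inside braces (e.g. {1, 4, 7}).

{26, 59, 73, 82}

73 → miss, frames (73)
38 → miss, frames (73 38)
26 → miss, frames (73 38 26)
73 → hit
38 → hit
59 → miss, frames (26 73 38 59)
82 → miss, evict 26, frames (73 38 59 82)
59 → hit
82 → hit
59 → hit
26 → miss, evict 73, frames (38 82 59 26)
59 → hit
73 → miss, evict 38, frames (82 26 59 73)
59 → hit
73 → hit
82 → hit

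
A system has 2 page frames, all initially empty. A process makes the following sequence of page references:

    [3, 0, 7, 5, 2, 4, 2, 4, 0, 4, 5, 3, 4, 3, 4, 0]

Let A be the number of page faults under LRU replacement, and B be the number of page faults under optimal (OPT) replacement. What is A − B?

Under LRU: F F F F F F . . F . F F F . . F → 11 faults.
Under OPT: F F F F F F . . F . F F . . . F → 10 faults.
A − B = 11 − 10 = 1.

1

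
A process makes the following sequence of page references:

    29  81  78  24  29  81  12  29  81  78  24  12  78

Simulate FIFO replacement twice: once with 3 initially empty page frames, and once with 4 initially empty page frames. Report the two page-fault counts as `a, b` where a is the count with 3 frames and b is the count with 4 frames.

3 frames: F F F F F F F . . F F . . → 9 faults.
4 frames: F F F F . . F F F F F F . → 10 faults.
10 > 9: adding a frame increased faults — Belady's anomaly.

9, 10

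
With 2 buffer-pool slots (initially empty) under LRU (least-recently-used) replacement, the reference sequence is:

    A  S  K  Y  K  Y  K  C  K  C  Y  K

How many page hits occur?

A: miss, frames (A)
S: miss, frames (A S)
K: miss, evict A, frames (S K)
Y: miss, evict S, frames (K Y)
K: hit
Y: hit
K: hit
C: miss, evict Y, frames (K C)
K: hit
C: hit
Y: miss, evict K, frames (C Y)
K: miss, evict C, frames (Y K)
Hits: 5.

5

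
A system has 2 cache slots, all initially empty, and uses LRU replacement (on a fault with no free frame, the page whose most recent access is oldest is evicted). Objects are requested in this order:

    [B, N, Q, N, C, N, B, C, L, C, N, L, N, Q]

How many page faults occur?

10

B → miss, frames [B]
N → miss, frames [B, N]
Q → miss, evict B, frames [N, Q]
N → hit
C → miss, evict Q, frames [N, C]
N → hit
B → miss, evict C, frames [N, B]
C → miss, evict N, frames [B, C]
L → miss, evict B, frames [C, L]
C → hit
N → miss, evict L, frames [C, N]
L → miss, evict C, frames [N, L]
N → hit
Q → miss, evict L, frames [N, Q]
Page faults: 10.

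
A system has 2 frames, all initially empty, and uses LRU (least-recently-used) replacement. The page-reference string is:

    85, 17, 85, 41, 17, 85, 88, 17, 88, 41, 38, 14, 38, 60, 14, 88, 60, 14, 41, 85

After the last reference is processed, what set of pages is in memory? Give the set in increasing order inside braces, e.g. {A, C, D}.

85: miss, frames {85}
17: miss, frames {85,17}
85: hit
41: miss, evict 17, frames {85,41}
17: miss, evict 85, frames {41,17}
85: miss, evict 41, frames {17,85}
88: miss, evict 17, frames {85,88}
17: miss, evict 85, frames {88,17}
88: hit
41: miss, evict 17, frames {88,41}
38: miss, evict 88, frames {41,38}
14: miss, evict 41, frames {38,14}
38: hit
60: miss, evict 14, frames {38,60}
14: miss, evict 38, frames {60,14}
88: miss, evict 60, frames {14,88}
60: miss, evict 14, frames {88,60}
14: miss, evict 88, frames {60,14}
41: miss, evict 60, frames {14,41}
85: miss, evict 14, frames {41,85}

{41, 85}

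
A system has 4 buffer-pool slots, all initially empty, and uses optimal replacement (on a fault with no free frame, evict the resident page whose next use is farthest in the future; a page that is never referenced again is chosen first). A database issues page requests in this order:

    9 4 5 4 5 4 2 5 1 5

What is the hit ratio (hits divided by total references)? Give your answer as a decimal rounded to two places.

9 -> fault, frames [9]
4 -> fault, frames [9, 4]
5 -> fault, frames [9, 4, 5]
4 -> hit
5 -> hit
4 -> hit
2 -> fault, frames [9, 4, 5, 2]
5 -> hit
1 -> fault, evict 2, frames [9, 4, 5, 1]
5 -> hit
Hits: 5 of 10 references → 5/10 = 0.5000.

0.50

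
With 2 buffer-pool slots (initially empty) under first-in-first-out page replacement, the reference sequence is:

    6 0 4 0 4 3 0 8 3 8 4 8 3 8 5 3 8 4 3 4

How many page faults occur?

14

6 -> fault, frames (6)
0 -> fault, frames (6 0)
4 -> fault, evict 6, frames (0 4)
0 -> hit
4 -> hit
3 -> fault, evict 0, frames (4 3)
0 -> fault, evict 4, frames (3 0)
8 -> fault, evict 3, frames (0 8)
3 -> fault, evict 0, frames (8 3)
8 -> hit
4 -> fault, evict 8, frames (3 4)
8 -> fault, evict 3, frames (4 8)
3 -> fault, evict 4, frames (8 3)
8 -> hit
5 -> fault, evict 8, frames (3 5)
3 -> hit
8 -> fault, evict 3, frames (5 8)
4 -> fault, evict 5, frames (8 4)
3 -> fault, evict 8, frames (4 3)
4 -> hit
Page faults: 14.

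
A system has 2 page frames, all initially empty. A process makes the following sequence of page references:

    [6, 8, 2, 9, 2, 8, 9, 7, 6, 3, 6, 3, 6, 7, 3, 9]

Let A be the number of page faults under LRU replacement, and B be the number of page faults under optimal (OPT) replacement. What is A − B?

2

Under LRU: F F F F . F F F F F . . . F F F → 12 faults.
Under OPT: F F F F . F . F F F . . . F . F → 10 faults.
A − B = 12 − 10 = 2.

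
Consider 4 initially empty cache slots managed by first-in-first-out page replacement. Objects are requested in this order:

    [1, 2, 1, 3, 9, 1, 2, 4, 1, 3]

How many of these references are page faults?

1: miss, frames (1)
2: miss, frames (1 2)
1: hit
3: miss, frames (1 2 3)
9: miss, frames (1 2 3 9)
1: hit
2: hit
4: miss, evict 1, frames (2 3 9 4)
1: miss, evict 2, frames (3 9 4 1)
3: hit
Page faults: 6.

6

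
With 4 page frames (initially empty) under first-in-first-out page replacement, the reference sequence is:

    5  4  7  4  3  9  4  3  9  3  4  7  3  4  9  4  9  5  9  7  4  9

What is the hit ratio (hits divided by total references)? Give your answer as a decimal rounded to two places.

5: fault, frames (5)
4: fault, frames (5 4)
7: fault, frames (5 4 7)
4: hit
3: fault, frames (5 4 7 3)
9: fault, evict 5, frames (4 7 3 9)
4: hit
3: hit
9: hit
3: hit
4: hit
7: hit
3: hit
4: hit
9: hit
4: hit
9: hit
5: fault, evict 4, frames (7 3 9 5)
9: hit
7: hit
4: fault, evict 7, frames (3 9 5 4)
9: hit
Hits: 15 of 22 references → 15/22 = 0.6818.

0.68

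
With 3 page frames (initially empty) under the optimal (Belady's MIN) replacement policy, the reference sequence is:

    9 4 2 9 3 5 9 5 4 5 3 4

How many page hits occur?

6

9 -> fault, frames (9)
4 -> fault, frames (9 4)
2 -> fault, frames (9 4 2)
9 -> hit
3 -> fault, evict 2, frames (9 4 3)
5 -> fault, evict 3, frames (9 4 5)
9 -> hit
5 -> hit
4 -> hit
5 -> hit
3 -> fault, evict 5, frames (9 4 3)
4 -> hit
Hits: 6.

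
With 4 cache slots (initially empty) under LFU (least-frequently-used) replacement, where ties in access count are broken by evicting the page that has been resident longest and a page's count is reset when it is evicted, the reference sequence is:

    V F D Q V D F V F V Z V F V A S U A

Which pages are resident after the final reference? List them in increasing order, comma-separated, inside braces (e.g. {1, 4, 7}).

{A, D, F, V}

V → fault, frames {V}
F → fault, frames {V,F}
D → fault, frames {V,F,D}
Q → fault, frames {V,F,D,Q}
V → hit
D → hit
F → hit
V → hit
F → hit
V → hit
Z → fault, evict Q, frames {V,F,D,Z}
V → hit
F → hit
V → hit
A → fault, evict Z, frames {V,F,D,A}
S → fault, evict A, frames {V,F,D,S}
U → fault, evict S, frames {V,F,D,U}
A → fault, evict U, frames {V,F,D,A}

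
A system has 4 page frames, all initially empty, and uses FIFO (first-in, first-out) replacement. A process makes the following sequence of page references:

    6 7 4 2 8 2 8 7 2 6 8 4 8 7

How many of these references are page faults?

6 → miss, frames {6}
7 → miss, frames {6,7}
4 → miss, frames {6,7,4}
2 → miss, frames {6,7,4,2}
8 → miss, evict 6, frames {7,4,2,8}
2 → hit
8 → hit
7 → hit
2 → hit
6 → miss, evict 7, frames {4,2,8,6}
8 → hit
4 → hit
8 → hit
7 → miss, evict 4, frames {2,8,6,7}
Page faults: 7.

7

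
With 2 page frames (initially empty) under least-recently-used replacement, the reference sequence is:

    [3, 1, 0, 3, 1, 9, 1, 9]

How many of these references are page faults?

3: miss, frames (3)
1: miss, frames (3 1)
0: miss, evict 3, frames (1 0)
3: miss, evict 1, frames (0 3)
1: miss, evict 0, frames (3 1)
9: miss, evict 3, frames (1 9)
1: hit
9: hit
Page faults: 6.

6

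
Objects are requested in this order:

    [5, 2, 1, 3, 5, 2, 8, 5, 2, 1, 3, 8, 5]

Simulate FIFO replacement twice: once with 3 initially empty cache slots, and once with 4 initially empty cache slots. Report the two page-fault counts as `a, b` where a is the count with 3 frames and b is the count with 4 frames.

10, 11

3 frames: F F F F F F F . . F F . F → 10 faults.
4 frames: F F F F . . F F F F F F F → 11 faults.
11 > 10: adding a frame increased faults — Belady's anomaly.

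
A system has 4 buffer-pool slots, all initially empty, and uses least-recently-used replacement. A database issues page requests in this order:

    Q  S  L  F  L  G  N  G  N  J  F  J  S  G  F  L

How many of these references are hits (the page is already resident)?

Q -> fault, frames [Q]
S -> fault, frames [Q, S]
L -> fault, frames [Q, S, L]
F -> fault, frames [Q, S, L, F]
L -> hit
G -> fault, evict Q, frames [S, F, L, G]
N -> fault, evict S, frames [F, L, G, N]
G -> hit
N -> hit
J -> fault, evict F, frames [L, G, N, J]
F -> fault, evict L, frames [G, N, J, F]
J -> hit
S -> fault, evict G, frames [N, F, J, S]
G -> fault, evict N, frames [F, J, S, G]
F -> hit
L -> fault, evict J, frames [S, G, F, L]
Hits: 5.

5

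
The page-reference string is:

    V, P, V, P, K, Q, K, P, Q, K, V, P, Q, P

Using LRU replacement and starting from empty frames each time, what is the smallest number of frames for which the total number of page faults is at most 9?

3

f=1: 14 faults
f=2: 10 faults
f=3: 7 faults
f=4: 4 faults
Smallest f with faults ≤ 9 is 3.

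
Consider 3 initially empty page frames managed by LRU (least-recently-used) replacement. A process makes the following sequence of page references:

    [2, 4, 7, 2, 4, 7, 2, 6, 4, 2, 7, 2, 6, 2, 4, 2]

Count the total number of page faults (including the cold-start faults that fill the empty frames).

2 -> fault, frames {2}
4 -> fault, frames {2,4}
7 -> fault, frames {2,4,7}
2 -> hit
4 -> hit
7 -> hit
2 -> hit
6 -> fault, evict 4, frames {7,2,6}
4 -> fault, evict 7, frames {2,6,4}
2 -> hit
7 -> fault, evict 6, frames {4,2,7}
2 -> hit
6 -> fault, evict 4, frames {7,2,6}
2 -> hit
4 -> fault, evict 7, frames {6,2,4}
2 -> hit
Page faults: 8.

8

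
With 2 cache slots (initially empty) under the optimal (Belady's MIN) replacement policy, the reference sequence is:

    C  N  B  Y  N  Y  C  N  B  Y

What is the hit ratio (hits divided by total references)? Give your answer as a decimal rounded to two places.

0.30

C -> fault, frames {C}
N -> fault, frames {C,N}
B -> fault, evict C, frames {N,B}
Y -> fault, evict B, frames {N,Y}
N -> hit
Y -> hit
C -> fault, evict Y, frames {N,C}
N -> hit
B -> fault, evict C, frames {N,B}
Y -> fault, evict B, frames {N,Y}
Hits: 3 of 10 references → 3/10 = 0.3000.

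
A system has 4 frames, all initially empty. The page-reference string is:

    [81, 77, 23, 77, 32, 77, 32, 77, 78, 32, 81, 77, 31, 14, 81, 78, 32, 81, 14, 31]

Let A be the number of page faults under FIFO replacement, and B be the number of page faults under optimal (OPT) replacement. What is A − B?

5

Under FIFO: F F F . F . . . F . F F F F . F F F . F → 13 faults.
Under OPT: F F F . F . . . F . . . F F . . . . . F → 8 faults.
A − B = 13 − 8 = 5.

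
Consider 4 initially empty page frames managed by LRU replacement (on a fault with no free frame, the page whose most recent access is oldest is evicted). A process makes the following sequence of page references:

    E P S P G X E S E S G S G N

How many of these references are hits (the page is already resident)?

E → miss, frames [E]
P → miss, frames [E, P]
S → miss, frames [E, P, S]
P → hit
G → miss, frames [E, S, P, G]
X → miss, evict E, frames [S, P, G, X]
E → miss, evict S, frames [P, G, X, E]
S → miss, evict P, frames [G, X, E, S]
E → hit
S → hit
G → hit
S → hit
G → hit
N → miss, evict X, frames [E, S, G, N]
Hits: 6.

6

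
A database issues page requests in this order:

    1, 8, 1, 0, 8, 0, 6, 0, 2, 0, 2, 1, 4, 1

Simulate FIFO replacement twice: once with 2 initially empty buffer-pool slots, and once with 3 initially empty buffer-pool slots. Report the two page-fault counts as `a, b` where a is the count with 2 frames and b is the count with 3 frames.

8, 7

2 frames: F F . F . . F . F F . F F . → 8 faults.
3 frames: F F . F . . F . F . . F F . → 7 faults.
7 < 8: adding a frame reduced faults, as is typical.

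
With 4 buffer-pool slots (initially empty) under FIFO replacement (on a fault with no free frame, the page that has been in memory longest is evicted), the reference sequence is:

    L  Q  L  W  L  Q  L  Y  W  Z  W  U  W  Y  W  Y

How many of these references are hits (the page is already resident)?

10

L → miss, frames (L)
Q → miss, frames (L Q)
L → hit
W → miss, frames (L Q W)
L → hit
Q → hit
L → hit
Y → miss, frames (L Q W Y)
W → hit
Z → miss, evict L, frames (Q W Y Z)
W → hit
U → miss, evict Q, frames (W Y Z U)
W → hit
Y → hit
W → hit
Y → hit
Hits: 10.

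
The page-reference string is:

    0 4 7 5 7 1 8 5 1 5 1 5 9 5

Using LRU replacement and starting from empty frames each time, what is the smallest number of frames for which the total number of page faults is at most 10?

f=1: 14 faults
f=2: 9 faults
f=3: 8 faults
f=4: 7 faults
f=5: 7 faults
f=6: 7 faults
f=7: 7 faults
Smallest f with faults ≤ 10 is 2.

2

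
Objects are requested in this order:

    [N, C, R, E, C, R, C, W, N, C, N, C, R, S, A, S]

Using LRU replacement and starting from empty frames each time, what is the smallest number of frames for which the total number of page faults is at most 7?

5

f=1: 16 faults
f=2: 12 faults
f=3: 9 faults
f=4: 8 faults
f=5: 7 faults
f=6: 7 faults
f=7: 7 faults
Smallest f with faults ≤ 7 is 5.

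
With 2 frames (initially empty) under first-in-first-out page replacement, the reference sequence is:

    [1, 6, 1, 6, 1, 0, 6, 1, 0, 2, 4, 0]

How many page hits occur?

5

1 -> fault, frames (1)
6 -> fault, frames (1 6)
1 -> hit
6 -> hit
1 -> hit
0 -> fault, evict 1, frames (6 0)
6 -> hit
1 -> fault, evict 6, frames (0 1)
0 -> hit
2 -> fault, evict 0, frames (1 2)
4 -> fault, evict 1, frames (2 4)
0 -> fault, evict 2, frames (4 0)
Hits: 5.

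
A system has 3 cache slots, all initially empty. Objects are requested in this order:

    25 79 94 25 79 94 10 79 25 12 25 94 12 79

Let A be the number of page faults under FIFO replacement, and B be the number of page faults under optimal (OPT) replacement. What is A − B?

2

Under FIFO: F F F . . . F . F F . F . F → 8 faults.
Under OPT: F F F . . . F . . F . F . . → 6 faults.
A − B = 8 − 6 = 2.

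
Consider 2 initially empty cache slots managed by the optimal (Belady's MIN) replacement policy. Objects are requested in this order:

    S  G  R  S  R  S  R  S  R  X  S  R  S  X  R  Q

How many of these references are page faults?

7

S -> miss, frames (S)
G -> miss, frames (S G)
R -> miss, evict G, frames (S R)
S -> hit
R -> hit
S -> hit
R -> hit
S -> hit
R -> hit
X -> miss, evict R, frames (S X)
S -> hit
R -> miss, evict X, frames (S R)
S -> hit
X -> miss, evict S, frames (R X)
R -> hit
Q -> miss, evict X, frames (R Q)
Page faults: 7.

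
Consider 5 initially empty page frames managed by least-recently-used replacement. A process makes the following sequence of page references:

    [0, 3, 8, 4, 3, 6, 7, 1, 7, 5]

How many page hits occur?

0: fault, frames [0]
3: fault, frames [0, 3]
8: fault, frames [0, 3, 8]
4: fault, frames [0, 3, 8, 4]
3: hit
6: fault, frames [0, 8, 4, 3, 6]
7: fault, evict 0, frames [8, 4, 3, 6, 7]
1: fault, evict 8, frames [4, 3, 6, 7, 1]
7: hit
5: fault, evict 4, frames [3, 6, 1, 7, 5]
Hits: 2.

2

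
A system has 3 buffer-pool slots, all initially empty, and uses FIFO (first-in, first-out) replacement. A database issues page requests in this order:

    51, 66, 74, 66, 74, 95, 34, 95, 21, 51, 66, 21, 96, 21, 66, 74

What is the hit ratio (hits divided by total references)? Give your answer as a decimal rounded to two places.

51: miss, frames {51}
66: miss, frames {51,66}
74: miss, frames {51,66,74}
66: hit
74: hit
95: miss, evict 51, frames {66,74,95}
34: miss, evict 66, frames {74,95,34}
95: hit
21: miss, evict 74, frames {95,34,21}
51: miss, evict 95, frames {34,21,51}
66: miss, evict 34, frames {21,51,66}
21: hit
96: miss, evict 21, frames {51,66,96}
21: miss, evict 51, frames {66,96,21}
66: hit
74: miss, evict 66, frames {96,21,74}
Hits: 5 of 16 references → 5/16 = 0.3125.

0.31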